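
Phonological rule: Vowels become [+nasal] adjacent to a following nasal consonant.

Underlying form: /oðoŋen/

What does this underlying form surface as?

/o/ before nasal /ŋ/ → [õ]
/e/ before nasal /n/ → [ẽ]

[oðõŋẽn]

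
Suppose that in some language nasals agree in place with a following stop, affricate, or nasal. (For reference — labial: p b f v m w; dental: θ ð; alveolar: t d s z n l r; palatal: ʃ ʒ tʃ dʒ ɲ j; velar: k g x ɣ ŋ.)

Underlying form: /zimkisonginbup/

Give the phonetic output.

[ziŋkisoŋgimbup]

/m/ before /k/ (velar) → [ŋ]
/n/ before /g/ (velar) → [ŋ]
/n/ before /b/ (labial) → [m]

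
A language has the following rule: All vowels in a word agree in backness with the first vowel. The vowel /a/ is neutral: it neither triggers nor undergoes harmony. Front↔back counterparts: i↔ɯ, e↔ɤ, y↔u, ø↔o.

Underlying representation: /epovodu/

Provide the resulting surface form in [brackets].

/o/ harmonizes with /e/ ([-back]) → [ø]
/o/ harmonizes with /e/ ([-back]) → [ø]
/u/ harmonizes with /e/ ([-back]) → [y]

[epøvødy]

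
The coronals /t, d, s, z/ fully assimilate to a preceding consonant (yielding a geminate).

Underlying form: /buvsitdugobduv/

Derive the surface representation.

/s/ after /v/ → [v] (total assimilation)
/d/ after /t/ → [t] (total assimilation)
/d/ after /b/ → [b] (total assimilation)

[buvvittugobbuv]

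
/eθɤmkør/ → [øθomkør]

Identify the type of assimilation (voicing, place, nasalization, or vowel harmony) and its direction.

vowel harmony, regressive

/e/→[ø] /ɤ/→[o].
Vowels agree with the last vowel, so the harmony is regressive.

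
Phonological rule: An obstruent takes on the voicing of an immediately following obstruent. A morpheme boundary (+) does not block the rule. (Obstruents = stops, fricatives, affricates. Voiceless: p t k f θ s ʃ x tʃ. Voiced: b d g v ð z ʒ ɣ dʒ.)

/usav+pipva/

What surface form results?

/v/ before /p/ (voiceless) → [f]
/p/ before /v/ (voiced) → [b]

[usaf+pibva]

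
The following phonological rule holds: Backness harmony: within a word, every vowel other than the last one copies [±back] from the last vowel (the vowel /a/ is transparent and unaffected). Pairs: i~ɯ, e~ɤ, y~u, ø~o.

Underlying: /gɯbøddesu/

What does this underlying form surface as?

[gɯboddɤsu]

/ø/ harmonizes with /u/ ([+back]) → [o]
/e/ harmonizes with /u/ ([+back]) → [ɤ]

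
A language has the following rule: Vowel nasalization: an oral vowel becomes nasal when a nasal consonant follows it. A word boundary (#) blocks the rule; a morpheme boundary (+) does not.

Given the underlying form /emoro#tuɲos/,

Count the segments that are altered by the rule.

2

/e/ before nasal /m/ → [ẽ]
/u/ before nasal /ɲ/ → [ũ]
2 segments change.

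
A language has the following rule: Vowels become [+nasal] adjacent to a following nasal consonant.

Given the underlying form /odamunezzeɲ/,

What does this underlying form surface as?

[odãmũnezzẽɲ]

/a/ before nasal /m/ → [ã]
/u/ before nasal /n/ → [ũ]
/e/ before nasal /ɲ/ → [ẽ]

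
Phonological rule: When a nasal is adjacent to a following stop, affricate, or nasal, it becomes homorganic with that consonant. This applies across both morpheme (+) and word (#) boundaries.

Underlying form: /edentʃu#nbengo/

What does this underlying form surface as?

[edeɲtʃu#mbeŋgo]

/n/ before /tʃ/ (palatal) → [ɲ]
/n/ before /b/ (labial) → [m]
/n/ before /g/ (velar) → [ŋ]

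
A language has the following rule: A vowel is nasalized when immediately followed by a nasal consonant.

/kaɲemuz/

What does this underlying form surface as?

/a/ before nasal /ɲ/ → [ã]
/e/ before nasal /m/ → [ẽ]

[kãɲẽmuz]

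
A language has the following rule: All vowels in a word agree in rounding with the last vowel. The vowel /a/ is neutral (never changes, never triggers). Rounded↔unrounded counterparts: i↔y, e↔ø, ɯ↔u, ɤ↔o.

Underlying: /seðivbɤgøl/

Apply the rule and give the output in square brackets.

[søðyvbogøl]

/e/ harmonizes with /ø/ ([+round]) → [ø]
/i/ harmonizes with /ø/ ([+round]) → [y]
/ɤ/ harmonizes with /ø/ ([+round]) → [o]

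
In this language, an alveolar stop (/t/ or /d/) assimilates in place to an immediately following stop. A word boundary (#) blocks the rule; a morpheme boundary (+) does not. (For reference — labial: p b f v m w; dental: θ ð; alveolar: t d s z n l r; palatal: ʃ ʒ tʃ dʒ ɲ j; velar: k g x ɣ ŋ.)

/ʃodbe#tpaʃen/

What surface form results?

/d/ before /b/ (labial) → [b]
/t/ before /p/ (labial) → [p]

[ʃobbe#ppaʃen]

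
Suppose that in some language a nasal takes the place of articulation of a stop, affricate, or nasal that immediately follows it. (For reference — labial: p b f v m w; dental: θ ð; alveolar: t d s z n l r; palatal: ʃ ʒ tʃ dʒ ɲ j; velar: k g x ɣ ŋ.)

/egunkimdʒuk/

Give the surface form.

[eguŋkiɲdʒuk]

/n/ before /k/ (velar) → [ŋ]
/m/ before /dʒ/ (palatal) → [ɲ]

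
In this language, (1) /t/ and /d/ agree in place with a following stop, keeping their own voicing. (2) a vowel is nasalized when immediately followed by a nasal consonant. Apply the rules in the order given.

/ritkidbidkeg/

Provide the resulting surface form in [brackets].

[rikkibbigkeg]

Rule 1: /t/ before /k/ (velar) → [k]
Rule 1: /d/ before /b/ (labial) → [b]
Rule 1: /d/ before /k/ (velar) → [g]
After rule 1: rikkibbigkeg
Rule 2: no segment meets the rule's conditions; no change.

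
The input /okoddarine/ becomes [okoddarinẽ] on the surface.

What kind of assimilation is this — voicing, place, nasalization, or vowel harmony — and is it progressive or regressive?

nasalization, progressive

/e/→[ẽ].
Each target copies a feature from the preceding segment, so the direction is progressive.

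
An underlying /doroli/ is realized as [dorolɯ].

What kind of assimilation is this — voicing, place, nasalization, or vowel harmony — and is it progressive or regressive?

vowel harmony, progressive

/i/→[ɯ].
Vowels agree with the first vowel, so the harmony is progressive.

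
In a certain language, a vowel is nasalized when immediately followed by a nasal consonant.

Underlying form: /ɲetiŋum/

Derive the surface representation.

[ɲetĩŋũm]

/i/ before nasal /ŋ/ → [ĩ]
/u/ before nasal /m/ → [ũ]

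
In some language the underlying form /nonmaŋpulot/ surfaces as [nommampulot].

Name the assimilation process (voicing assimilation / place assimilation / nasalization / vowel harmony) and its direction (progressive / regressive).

/n/→[m] /ŋ/→[m].
Each target copies a feature from the following segment, so the direction is regressive.

place assimilation, regressive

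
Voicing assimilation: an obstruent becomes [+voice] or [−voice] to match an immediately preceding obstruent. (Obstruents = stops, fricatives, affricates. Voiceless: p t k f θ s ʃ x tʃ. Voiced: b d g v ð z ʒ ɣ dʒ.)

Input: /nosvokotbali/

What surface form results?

/v/ after /s/ (voiceless) → [f]
/b/ after /t/ (voiceless) → [p]

[nosfokotpali]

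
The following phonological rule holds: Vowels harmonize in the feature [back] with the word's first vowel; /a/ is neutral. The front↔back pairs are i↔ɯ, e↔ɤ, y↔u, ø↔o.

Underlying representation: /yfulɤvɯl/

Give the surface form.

[yfylevil]

/u/ harmonizes with /y/ ([-back]) → [y]
/ɤ/ harmonizes with /y/ ([-back]) → [e]
/ɯ/ harmonizes with /y/ ([-back]) → [i]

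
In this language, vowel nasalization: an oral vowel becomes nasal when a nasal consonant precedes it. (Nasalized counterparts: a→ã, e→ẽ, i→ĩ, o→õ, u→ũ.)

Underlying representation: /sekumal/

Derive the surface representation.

[sekumãl]

/a/ after nasal /m/ → [ã]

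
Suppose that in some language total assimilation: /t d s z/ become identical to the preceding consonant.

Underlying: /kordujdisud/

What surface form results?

/d/ after /r/ → [r] (total assimilation)
/d/ after /j/ → [j] (total assimilation)

[korrujjisud]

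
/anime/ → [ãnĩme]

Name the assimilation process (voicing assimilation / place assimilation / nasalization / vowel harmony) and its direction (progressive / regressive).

/a/→[ã] /i/→[ĩ].
Each target copies a feature from the following segment, so the direction is regressive.

nasalization, regressive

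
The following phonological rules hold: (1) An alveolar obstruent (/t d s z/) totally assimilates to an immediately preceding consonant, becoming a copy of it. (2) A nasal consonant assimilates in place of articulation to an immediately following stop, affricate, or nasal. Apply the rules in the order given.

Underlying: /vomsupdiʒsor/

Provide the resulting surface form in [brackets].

Rule 1: /s/ after /m/ → [m] (total assimilation)
Rule 1: /d/ after /p/ → [p] (total assimilation)
Rule 1: /s/ after /ʒ/ → [ʒ] (total assimilation)
After rule 1: vommuppiʒʒor
Rule 2: no segment meets the rule's conditions; no change.

[vommuppiʒʒor]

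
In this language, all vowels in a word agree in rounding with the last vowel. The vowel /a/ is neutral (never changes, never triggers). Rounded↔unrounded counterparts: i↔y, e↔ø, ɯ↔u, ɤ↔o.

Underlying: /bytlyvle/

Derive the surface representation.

/y/ harmonizes with /e/ ([-round]) → [i]
/y/ harmonizes with /e/ ([-round]) → [i]

[bitlivle]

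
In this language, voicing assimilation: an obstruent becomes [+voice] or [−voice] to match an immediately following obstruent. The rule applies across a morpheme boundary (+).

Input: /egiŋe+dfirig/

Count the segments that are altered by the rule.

1

/d/ before /f/ (voiceless) → [t]
1 segment changes.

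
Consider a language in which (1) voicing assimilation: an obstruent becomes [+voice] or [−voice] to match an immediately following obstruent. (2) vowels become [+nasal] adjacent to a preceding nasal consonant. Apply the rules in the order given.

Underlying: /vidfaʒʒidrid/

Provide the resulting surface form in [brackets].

[vitfaʒʒidrid]

Rule 1: /d/ before /f/ (voiceless) → [t]
After rule 1: vitfaʒʒidrid
Rule 2: no segment meets the rule's conditions; no change.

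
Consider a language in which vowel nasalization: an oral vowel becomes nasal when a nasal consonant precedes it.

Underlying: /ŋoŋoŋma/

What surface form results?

[ŋõŋõŋmã]

/o/ after nasal /ŋ/ → [õ]
/o/ after nasal /ŋ/ → [õ]
/a/ after nasal /m/ → [ã]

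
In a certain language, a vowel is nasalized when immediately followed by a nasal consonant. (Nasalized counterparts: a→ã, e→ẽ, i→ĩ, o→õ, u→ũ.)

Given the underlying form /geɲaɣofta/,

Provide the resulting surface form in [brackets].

/e/ before nasal /ɲ/ → [ẽ]

[gẽɲaɣofta]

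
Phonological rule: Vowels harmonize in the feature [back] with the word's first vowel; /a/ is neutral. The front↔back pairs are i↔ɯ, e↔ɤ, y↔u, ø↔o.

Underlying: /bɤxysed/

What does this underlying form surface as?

[bɤxusɤd]

/y/ harmonizes with /ɤ/ ([+back]) → [u]
/e/ harmonizes with /ɤ/ ([+back]) → [ɤ]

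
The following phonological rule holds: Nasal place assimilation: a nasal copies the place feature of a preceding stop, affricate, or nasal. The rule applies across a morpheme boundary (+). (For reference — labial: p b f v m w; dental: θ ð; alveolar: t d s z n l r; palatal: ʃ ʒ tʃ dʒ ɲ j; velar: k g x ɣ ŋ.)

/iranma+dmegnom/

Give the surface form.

/m/ after /n/ (alveolar) → [n]
/m/ after /d/ (alveolar) → [n]
/n/ after /g/ (velar) → [ŋ]

[iranna+dnegŋom]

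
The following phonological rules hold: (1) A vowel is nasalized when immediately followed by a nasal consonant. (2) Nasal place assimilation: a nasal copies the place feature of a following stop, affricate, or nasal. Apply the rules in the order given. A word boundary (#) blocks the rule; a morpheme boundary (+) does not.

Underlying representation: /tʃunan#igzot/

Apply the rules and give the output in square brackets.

[tʃũnãn#igzot]

Rule 1: /u/ before nasal /n/ → [ũ]
Rule 1: /a/ before nasal /n/ → [ã]
After rule 1: tʃũnãn#igzot
Rule 2: no segment meets the rule's conditions; no change.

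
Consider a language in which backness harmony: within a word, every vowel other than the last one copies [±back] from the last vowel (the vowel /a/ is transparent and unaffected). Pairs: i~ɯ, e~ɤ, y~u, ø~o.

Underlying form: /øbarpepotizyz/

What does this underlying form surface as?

/o/ harmonizes with /y/ ([-back]) → [ø]

[øbarpepøtizyz]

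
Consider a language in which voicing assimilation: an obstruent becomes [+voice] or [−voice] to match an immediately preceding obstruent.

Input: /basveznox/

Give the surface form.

/v/ after /s/ (voiceless) → [f]

[basfeznox]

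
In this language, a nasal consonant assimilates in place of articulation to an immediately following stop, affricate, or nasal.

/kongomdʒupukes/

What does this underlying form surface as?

[koŋgoɲdʒupukes]

/n/ before /g/ (velar) → [ŋ]
/m/ before /dʒ/ (palatal) → [ɲ]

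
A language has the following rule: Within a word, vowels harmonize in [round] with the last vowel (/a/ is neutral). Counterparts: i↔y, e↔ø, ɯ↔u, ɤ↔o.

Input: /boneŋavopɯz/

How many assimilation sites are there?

/o/ harmonizes with /ɯ/ ([-round]) → [ɤ]
/o/ harmonizes with /ɯ/ ([-round]) → [ɤ]
2 segments change.

2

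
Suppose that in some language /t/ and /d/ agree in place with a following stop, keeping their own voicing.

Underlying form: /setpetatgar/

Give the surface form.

/t/ before /p/ (labial) → [p]
/t/ before /g/ (velar) → [k]

[seppetakgar]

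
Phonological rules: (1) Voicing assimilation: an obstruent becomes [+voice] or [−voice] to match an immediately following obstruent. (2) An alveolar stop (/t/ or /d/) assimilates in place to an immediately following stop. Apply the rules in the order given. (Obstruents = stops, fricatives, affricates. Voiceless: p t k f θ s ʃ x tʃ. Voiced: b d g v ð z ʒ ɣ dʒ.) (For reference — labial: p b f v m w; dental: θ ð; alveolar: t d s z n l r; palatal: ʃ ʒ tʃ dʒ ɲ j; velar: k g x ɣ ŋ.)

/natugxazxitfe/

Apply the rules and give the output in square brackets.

[natukxasxitfe]

Rule 1: /g/ before /x/ (voiceless) → [k]
Rule 1: /z/ before /x/ (voiceless) → [s]
After rule 1: natukxasxitfe
Rule 2: no segment meets the rule's conditions; no change.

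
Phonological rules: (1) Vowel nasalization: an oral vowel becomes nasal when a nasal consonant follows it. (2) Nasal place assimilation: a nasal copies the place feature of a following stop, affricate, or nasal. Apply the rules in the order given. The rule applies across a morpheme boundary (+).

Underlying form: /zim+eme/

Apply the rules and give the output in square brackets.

[zĩm+ẽme]

Rule 1: /i/ before nasal /m/ → [ĩ]
Rule 1: /e/ before nasal /m/ → [ẽ]
After rule 1: zĩm+ẽme
Rule 2: no segment meets the rule's conditions; no change.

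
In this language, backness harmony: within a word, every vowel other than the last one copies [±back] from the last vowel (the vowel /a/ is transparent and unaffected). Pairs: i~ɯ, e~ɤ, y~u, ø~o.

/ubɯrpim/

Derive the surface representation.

[ybirpim]

/u/ harmonizes with /i/ ([-back]) → [y]
/ɯ/ harmonizes with /i/ ([-back]) → [i]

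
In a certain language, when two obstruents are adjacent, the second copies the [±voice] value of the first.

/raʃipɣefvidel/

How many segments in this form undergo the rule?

2

/ɣ/ after /p/ (voiceless) → [x]
/v/ after /f/ (voiceless) → [f]
2 segments change.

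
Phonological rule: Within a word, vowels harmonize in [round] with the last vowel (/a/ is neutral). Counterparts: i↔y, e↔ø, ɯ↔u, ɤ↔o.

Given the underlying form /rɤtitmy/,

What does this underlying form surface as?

[rotytmy]

/ɤ/ harmonizes with /y/ ([+round]) → [o]
/i/ harmonizes with /y/ ([+round]) → [y]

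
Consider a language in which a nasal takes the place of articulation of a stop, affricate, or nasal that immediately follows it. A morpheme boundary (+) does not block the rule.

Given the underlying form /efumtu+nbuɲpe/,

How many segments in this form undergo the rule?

/m/ before /t/ (alveolar) → [n]
/n/ before /b/ (labial) → [m]
/ɲ/ before /p/ (labial) → [m]
3 segments change.

3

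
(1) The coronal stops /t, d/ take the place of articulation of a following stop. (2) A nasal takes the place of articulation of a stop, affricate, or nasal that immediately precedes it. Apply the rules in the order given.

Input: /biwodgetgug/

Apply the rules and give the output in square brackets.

Rule 1: /d/ before /g/ (velar) → [g]
Rule 1: /t/ before /g/ (velar) → [k]
After rule 1: biwoggekgug
Rule 2: no segment meets the rule's conditions; no change.

[biwoggekgug]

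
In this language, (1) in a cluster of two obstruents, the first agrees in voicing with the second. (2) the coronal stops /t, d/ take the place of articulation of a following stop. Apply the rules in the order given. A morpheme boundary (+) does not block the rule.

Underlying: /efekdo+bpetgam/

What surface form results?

[efegdo+ppeggam]

Rule 1: /k/ before /d/ (voiced) → [g]
Rule 1: /b/ before /p/ (voiceless) → [p]
Rule 1: /t/ before /g/ (voiced) → [d]
After rule 1: efegdo+ppedgam
Rule 2: /d/ before /g/ (velar) → [g]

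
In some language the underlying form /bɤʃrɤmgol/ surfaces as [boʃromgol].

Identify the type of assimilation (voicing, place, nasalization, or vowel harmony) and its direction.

vowel harmony, regressive

/ɤ/→[o] /ɤ/→[o].
Vowels agree with the last vowel, so the harmony is regressive.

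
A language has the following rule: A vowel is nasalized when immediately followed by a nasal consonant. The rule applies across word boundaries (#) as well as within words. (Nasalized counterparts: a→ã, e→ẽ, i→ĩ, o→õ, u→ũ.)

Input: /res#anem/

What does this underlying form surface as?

[res#ãnẽm]

/a/ before nasal /n/ → [ã]
/e/ before nasal /m/ → [ẽ]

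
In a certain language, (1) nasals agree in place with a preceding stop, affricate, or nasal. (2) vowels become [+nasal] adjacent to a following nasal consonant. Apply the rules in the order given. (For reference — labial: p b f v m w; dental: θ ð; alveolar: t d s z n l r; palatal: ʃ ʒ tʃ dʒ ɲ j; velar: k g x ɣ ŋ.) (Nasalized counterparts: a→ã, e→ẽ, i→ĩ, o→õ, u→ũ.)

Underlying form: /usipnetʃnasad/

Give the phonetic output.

Rule 1: /n/ after /p/ (labial) → [m]
Rule 1: /n/ after /tʃ/ (palatal) → [ɲ]
After rule 1: usipmetʃɲasad
Rule 2: no segment meets the rule's conditions; no change.

[usipmetʃɲasad]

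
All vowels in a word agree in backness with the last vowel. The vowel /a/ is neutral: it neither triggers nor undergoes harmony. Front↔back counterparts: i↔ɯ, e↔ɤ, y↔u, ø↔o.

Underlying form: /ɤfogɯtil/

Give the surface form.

[eføgitil]

/ɤ/ harmonizes with /i/ ([-back]) → [e]
/o/ harmonizes with /i/ ([-back]) → [ø]
/ɯ/ harmonizes with /i/ ([-back]) → [i]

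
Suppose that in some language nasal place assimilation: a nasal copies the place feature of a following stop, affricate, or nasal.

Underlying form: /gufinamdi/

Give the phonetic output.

/m/ before /d/ (alveolar) → [n]

[gufinandi]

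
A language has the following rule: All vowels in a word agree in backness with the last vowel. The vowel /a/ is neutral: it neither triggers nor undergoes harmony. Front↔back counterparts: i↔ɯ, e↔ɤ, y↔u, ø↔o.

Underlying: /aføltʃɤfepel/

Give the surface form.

/ɤ/ harmonizes with /e/ ([-back]) → [e]

[aføltʃefepel]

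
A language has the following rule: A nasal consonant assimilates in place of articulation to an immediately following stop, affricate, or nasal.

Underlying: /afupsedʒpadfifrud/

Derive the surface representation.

[afupsedʒpadfifrud]

no segment meets the rule's conditions; no change.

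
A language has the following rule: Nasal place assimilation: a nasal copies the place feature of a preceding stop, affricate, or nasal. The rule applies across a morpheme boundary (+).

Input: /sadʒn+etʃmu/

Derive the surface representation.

[sadʒɲ+etʃɲu]

/n/ after /dʒ/ (palatal) → [ɲ]
/m/ after /tʃ/ (palatal) → [ɲ]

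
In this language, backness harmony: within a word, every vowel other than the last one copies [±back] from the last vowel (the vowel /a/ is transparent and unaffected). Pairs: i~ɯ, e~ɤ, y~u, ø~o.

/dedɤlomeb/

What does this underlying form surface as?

[dedelømeb]

/ɤ/ harmonizes with /e/ ([-back]) → [e]
/o/ harmonizes with /e/ ([-back]) → [ø]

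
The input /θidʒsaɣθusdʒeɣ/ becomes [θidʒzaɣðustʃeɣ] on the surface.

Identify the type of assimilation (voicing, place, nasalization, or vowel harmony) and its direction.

voicing assimilation, progressive

/s/→[z] /θ/→[ð] /dʒ/→[tʃ].
Each target copies a feature from the preceding segment, so the direction is progressive.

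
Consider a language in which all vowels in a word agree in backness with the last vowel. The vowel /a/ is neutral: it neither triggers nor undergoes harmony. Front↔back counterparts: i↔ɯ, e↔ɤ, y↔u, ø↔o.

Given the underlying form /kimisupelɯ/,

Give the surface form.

[kɯmɯsupɤlɯ]

/i/ harmonizes with /ɯ/ ([+back]) → [ɯ]
/i/ harmonizes with /ɯ/ ([+back]) → [ɯ]
/e/ harmonizes with /ɯ/ ([+back]) → [ɤ]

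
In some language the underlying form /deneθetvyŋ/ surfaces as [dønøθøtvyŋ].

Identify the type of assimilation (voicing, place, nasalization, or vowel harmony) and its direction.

vowel harmony, regressive

/e/→[ø] /e/→[ø] /e/→[ø].
Vowels agree with the last vowel, so the harmony is regressive.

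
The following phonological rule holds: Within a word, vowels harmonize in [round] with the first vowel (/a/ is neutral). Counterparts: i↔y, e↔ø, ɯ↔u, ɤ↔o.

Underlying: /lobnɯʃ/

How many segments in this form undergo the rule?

1

/ɯ/ harmonizes with /o/ ([+round]) → [u]
1 segment changes.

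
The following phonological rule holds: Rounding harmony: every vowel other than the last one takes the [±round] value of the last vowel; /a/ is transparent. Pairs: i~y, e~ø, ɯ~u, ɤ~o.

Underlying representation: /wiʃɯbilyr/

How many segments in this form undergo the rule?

3

/i/ harmonizes with /y/ ([+round]) → [y]
/ɯ/ harmonizes with /y/ ([+round]) → [u]
/i/ harmonizes with /y/ ([+round]) → [y]
3 segments change.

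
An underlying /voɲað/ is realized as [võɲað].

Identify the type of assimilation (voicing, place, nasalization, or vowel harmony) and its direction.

nasalization, regressive

/o/→[õ].
Each target copies a feature from the following segment, so the direction is regressive.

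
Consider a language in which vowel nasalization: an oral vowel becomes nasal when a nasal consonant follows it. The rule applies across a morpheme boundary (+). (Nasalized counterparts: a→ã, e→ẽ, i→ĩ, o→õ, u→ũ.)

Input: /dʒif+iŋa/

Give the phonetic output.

/i/ before nasal /ŋ/ → [ĩ]

[dʒif+ĩŋa]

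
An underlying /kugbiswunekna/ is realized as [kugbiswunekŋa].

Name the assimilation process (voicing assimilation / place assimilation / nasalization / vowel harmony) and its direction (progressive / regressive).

/n/→[ŋ].
Each target copies a feature from the preceding segment, so the direction is progressive.

place assimilation, progressive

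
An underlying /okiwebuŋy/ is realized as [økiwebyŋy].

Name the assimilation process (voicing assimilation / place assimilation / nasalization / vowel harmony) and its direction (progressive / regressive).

vowel harmony, regressive

/o/→[ø] /u/→[y].
Vowels agree with the last vowel, so the harmony is regressive.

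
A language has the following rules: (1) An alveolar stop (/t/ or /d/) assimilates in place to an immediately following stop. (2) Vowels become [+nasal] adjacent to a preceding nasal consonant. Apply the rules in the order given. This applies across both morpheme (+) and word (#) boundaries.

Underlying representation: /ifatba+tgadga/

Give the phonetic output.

[ifapba+kgagga]

Rule 1: /t/ before /b/ (labial) → [p]
Rule 1: /t/ before /g/ (velar) → [k]
Rule 1: /d/ before /g/ (velar) → [g]
After rule 1: ifapba+kgagga
Rule 2: no segment meets the rule's conditions; no change.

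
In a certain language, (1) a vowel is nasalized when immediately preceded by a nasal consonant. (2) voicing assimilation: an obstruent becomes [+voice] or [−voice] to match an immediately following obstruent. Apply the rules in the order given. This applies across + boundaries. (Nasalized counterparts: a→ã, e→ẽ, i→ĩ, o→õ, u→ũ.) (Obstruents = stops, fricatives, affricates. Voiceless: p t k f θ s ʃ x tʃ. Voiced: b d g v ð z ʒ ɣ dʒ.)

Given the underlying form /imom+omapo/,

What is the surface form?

Rule 1: /o/ after nasal /m/ → [õ]
Rule 1: /o/ after nasal /m/ → [õ]
Rule 1: /a/ after nasal /m/ → [ã]
After rule 1: imõm+õmãpo
Rule 2: no segment meets the rule's conditions; no change.

[imõm+õmãpo]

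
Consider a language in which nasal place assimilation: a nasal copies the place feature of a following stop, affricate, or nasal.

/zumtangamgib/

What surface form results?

/m/ before /t/ (alveolar) → [n]
/n/ before /g/ (velar) → [ŋ]
/m/ before /g/ (velar) → [ŋ]

[zuntaŋgaŋgib]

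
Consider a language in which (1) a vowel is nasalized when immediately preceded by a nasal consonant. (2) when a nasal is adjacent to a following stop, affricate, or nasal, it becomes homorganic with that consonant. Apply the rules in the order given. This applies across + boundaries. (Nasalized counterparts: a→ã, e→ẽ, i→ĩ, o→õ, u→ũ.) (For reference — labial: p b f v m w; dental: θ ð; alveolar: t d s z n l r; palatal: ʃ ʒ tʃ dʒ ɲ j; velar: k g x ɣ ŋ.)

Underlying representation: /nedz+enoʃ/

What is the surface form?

[nẽdz+enõʃ]

Rule 1: /e/ after nasal /n/ → [ẽ]
Rule 1: /o/ after nasal /n/ → [õ]
After rule 1: nẽdz+enõʃ
Rule 2: no segment meets the rule's conditions; no change.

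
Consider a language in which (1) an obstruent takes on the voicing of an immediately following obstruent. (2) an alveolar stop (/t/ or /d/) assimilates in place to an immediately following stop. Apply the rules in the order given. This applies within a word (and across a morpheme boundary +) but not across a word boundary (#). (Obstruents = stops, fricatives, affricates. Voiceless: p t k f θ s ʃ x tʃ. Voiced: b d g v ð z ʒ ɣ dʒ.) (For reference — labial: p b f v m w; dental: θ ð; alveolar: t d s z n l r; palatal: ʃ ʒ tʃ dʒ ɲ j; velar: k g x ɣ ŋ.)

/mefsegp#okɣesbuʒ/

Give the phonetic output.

[mefsekp#ogɣezbuʒ]

Rule 1: /g/ before /p/ (voiceless) → [k]
Rule 1: /k/ before /ɣ/ (voiced) → [g]
Rule 1: /s/ before /b/ (voiced) → [z]
After rule 1: mefsekp#ogɣezbuʒ
Rule 2: no segment meets the rule's conditions; no change.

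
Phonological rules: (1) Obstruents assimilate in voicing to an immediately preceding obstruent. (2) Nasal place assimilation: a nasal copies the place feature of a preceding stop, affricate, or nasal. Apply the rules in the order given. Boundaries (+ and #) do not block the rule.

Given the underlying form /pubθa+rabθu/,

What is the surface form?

Rule 1: /θ/ after /b/ (voiced) → [ð]
Rule 1: /θ/ after /b/ (voiced) → [ð]
After rule 1: pubða+rabðu
Rule 2: no segment meets the rule's conditions; no change.

[pubða+rabðu]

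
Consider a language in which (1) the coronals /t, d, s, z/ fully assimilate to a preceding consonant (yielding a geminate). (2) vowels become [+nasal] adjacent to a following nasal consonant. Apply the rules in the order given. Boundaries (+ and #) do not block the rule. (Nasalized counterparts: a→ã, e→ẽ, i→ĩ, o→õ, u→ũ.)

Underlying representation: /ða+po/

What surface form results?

[ða+po]

Rule 1: no segment meets the rule's conditions; no change.
After rule 1: ða+po
Rule 2: no segment meets the rule's conditions; no change.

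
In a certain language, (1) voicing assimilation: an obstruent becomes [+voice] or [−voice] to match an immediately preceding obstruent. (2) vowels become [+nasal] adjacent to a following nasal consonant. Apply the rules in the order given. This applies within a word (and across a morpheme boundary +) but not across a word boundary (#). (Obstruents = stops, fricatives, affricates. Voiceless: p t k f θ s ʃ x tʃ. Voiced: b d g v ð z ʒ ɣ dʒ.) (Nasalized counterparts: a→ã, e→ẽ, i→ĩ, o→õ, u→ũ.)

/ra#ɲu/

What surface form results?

[ra#ɲu]

Rule 1: no segment meets the rule's conditions; no change.
After rule 1: ra#ɲu
Rule 2: no segment meets the rule's conditions; no change.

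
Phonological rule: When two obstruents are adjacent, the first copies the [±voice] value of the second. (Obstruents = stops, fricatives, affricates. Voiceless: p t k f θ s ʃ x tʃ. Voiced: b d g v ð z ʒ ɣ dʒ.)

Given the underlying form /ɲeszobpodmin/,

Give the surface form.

[ɲezzoppodmin]

/s/ before /z/ (voiced) → [z]
/b/ before /p/ (voiceless) → [p]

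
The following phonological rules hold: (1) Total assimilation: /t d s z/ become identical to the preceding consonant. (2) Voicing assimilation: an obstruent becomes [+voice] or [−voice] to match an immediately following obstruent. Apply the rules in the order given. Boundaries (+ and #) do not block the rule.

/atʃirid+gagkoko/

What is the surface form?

[atʃirid+gakkoko]

Rule 1: no segment meets the rule's conditions; no change.
After rule 1: atʃirid+gagkoko
Rule 2: /g/ before /k/ (voiceless) → [k]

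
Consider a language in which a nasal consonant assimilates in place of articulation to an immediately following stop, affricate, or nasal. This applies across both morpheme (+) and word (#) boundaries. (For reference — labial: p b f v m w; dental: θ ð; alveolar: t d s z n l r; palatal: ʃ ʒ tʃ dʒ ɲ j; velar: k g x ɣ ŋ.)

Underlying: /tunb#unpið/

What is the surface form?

/n/ before /b/ (labial) → [m]
/n/ before /p/ (labial) → [m]

[tumb#umpið]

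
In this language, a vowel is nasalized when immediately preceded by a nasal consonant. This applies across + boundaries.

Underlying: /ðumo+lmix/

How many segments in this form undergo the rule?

2

/o/ after nasal /m/ → [õ]
/i/ after nasal /m/ → [ĩ]
2 segments change.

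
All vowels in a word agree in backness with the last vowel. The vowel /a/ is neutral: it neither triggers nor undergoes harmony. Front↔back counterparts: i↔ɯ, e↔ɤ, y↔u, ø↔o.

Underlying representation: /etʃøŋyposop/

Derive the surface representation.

/e/ harmonizes with /o/ ([+back]) → [ɤ]
/ø/ harmonizes with /o/ ([+back]) → [o]
/y/ harmonizes with /o/ ([+back]) → [u]

[ɤtʃoŋuposop]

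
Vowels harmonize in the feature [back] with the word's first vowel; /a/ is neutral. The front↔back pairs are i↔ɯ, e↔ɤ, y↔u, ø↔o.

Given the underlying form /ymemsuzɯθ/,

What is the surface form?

[ymemsyziθ]

/u/ harmonizes with /y/ ([-back]) → [y]
/ɯ/ harmonizes with /y/ ([-back]) → [i]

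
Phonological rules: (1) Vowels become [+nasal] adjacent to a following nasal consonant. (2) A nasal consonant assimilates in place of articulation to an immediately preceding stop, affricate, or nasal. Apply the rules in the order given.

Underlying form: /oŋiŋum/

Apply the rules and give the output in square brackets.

Rule 1: /o/ before nasal /ŋ/ → [õ]
Rule 1: /i/ before nasal /ŋ/ → [ĩ]
Rule 1: /u/ before nasal /m/ → [ũ]
After rule 1: õŋĩŋũm
Rule 2: no segment meets the rule's conditions; no change.

[õŋĩŋũm]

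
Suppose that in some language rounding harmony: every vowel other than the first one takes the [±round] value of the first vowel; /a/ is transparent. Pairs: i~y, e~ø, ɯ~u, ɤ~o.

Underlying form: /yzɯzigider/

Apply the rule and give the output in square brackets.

/ɯ/ harmonizes with /y/ ([+round]) → [u]
/i/ harmonizes with /y/ ([+round]) → [y]
/i/ harmonizes with /y/ ([+round]) → [y]
/e/ harmonizes with /y/ ([+round]) → [ø]

[yzuzygydør]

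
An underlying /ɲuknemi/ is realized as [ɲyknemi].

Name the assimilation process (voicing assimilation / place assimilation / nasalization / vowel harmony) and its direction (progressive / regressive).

vowel harmony, regressive

/u/→[y].
Vowels agree with the last vowel, so the harmony is regressive.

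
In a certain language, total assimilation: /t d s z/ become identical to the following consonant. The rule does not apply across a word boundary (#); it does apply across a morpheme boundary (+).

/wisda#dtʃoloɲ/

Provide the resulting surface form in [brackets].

/s/ before /d/ → [d] (total assimilation)
/d/ before /tʃ/ → [tʃ] (total assimilation)

[widda#tʃtʃoloɲ]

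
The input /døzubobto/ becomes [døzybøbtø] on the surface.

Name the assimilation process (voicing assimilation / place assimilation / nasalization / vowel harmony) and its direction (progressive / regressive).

/u/→[y] /o/→[ø] /o/→[ø].
Vowels agree with the first vowel, so the harmony is progressive.

vowel harmony, progressive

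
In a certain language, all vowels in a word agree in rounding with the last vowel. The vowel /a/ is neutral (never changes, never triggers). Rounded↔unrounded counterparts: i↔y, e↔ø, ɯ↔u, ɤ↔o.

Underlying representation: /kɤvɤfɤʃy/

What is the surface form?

[kovofoʃy]

/ɤ/ harmonizes with /y/ ([+round]) → [o]
/ɤ/ harmonizes with /y/ ([+round]) → [o]
/ɤ/ harmonizes with /y/ ([+round]) → [o]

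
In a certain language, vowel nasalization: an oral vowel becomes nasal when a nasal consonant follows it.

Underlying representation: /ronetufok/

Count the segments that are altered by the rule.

1

/o/ before nasal /n/ → [õ]
1 segment changes.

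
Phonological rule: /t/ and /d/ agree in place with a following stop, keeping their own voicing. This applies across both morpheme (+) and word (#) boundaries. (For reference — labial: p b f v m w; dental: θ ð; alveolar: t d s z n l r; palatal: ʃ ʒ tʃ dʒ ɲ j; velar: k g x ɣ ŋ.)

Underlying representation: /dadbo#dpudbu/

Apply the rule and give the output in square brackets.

/d/ before /b/ (labial) → [b]
/d/ before /p/ (labial) → [b]
/d/ before /b/ (labial) → [b]

[dabbo#bpubbu]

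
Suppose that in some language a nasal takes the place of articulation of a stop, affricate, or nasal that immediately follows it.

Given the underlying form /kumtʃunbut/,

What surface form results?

[kuɲtʃumbut]

/m/ before /tʃ/ (palatal) → [ɲ]
/n/ before /b/ (labial) → [m]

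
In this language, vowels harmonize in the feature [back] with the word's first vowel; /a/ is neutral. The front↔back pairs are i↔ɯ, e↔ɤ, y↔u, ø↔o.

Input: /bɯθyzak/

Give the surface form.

/y/ harmonizes with /ɯ/ ([+back]) → [u]

[bɯθuzak]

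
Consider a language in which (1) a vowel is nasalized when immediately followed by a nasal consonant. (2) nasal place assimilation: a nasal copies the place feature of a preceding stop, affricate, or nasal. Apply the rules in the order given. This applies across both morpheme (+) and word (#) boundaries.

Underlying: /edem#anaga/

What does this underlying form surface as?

[edẽm#ãnaga]

Rule 1: /e/ before nasal /m/ → [ẽ]
Rule 1: /a/ before nasal /n/ → [ã]
After rule 1: edẽm#ãnaga
Rule 2: no segment meets the rule's conditions; no change.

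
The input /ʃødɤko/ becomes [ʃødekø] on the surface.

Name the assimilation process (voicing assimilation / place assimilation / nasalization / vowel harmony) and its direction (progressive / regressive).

/ɤ/→[e] /o/→[ø].
Vowels agree with the first vowel, so the harmony is progressive.

vowel harmony, progressive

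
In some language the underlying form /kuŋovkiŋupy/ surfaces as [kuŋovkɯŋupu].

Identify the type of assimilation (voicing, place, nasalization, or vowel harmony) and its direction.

vowel harmony, progressive

/i/→[ɯ] /y/→[u].
Vowels agree with the first vowel, so the harmony is progressive.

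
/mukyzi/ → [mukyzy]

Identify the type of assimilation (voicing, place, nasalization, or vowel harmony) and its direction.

vowel harmony, progressive

/i/→[y].
Vowels agree with the first vowel, so the harmony is progressive.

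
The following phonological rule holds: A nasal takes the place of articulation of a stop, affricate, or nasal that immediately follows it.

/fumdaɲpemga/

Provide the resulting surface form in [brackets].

/m/ before /d/ (alveolar) → [n]
/ɲ/ before /p/ (labial) → [m]
/m/ before /g/ (velar) → [ŋ]

[fundampeŋga]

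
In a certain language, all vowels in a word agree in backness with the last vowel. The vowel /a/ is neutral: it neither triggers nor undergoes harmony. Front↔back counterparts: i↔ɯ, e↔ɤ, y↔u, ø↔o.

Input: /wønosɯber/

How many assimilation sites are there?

/o/ harmonizes with /e/ ([-back]) → [ø]
/ɯ/ harmonizes with /e/ ([-back]) → [i]
2 segments change.

2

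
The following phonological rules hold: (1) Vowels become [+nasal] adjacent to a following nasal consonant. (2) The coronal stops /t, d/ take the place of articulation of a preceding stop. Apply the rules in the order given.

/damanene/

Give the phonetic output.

[dãmãnẽne]

Rule 1: /a/ before nasal /m/ → [ã]
Rule 1: /a/ before nasal /n/ → [ã]
Rule 1: /e/ before nasal /n/ → [ẽ]
After rule 1: dãmãnẽne
Rule 2: no segment meets the rule's conditions; no change.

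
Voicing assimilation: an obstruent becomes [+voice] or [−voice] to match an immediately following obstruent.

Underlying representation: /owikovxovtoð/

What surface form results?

/v/ before /x/ (voiceless) → [f]
/v/ before /t/ (voiceless) → [f]

[owikofxoftoð]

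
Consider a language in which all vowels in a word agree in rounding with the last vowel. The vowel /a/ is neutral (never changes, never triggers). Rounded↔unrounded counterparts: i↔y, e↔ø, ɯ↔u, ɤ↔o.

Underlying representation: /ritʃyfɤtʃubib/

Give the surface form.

/y/ harmonizes with /i/ ([-round]) → [i]
/u/ harmonizes with /i/ ([-round]) → [ɯ]

[ritʃifɤtʃɯbib]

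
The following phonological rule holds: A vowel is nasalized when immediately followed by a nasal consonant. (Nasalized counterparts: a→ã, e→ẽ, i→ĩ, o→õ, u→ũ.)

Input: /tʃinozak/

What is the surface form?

/i/ before nasal /n/ → [ĩ]

[tʃĩnozak]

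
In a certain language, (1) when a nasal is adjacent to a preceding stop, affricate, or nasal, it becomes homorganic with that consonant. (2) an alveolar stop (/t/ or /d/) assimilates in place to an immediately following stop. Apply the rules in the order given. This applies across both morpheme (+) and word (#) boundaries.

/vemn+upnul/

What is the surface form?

Rule 1: /n/ after /m/ (labial) → [m]
Rule 1: /n/ after /p/ (labial) → [m]
After rule 1: vemm+upmul
Rule 2: no segment meets the rule's conditions; no change.

[vemm+upmul]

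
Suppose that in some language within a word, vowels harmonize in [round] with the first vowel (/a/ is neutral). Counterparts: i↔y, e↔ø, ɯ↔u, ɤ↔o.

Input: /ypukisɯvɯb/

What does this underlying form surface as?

/i/ harmonizes with /y/ ([+round]) → [y]
/ɯ/ harmonizes with /y/ ([+round]) → [u]
/ɯ/ harmonizes with /y/ ([+round]) → [u]

[ypukysuvub]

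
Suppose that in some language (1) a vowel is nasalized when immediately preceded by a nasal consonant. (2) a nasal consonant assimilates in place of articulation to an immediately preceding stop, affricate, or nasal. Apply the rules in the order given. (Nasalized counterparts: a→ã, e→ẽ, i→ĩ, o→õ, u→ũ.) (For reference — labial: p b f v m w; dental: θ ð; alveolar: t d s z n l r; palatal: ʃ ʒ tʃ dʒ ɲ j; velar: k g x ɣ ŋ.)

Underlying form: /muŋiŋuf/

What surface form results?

[mũŋĩŋũf]

Rule 1: /u/ after nasal /m/ → [ũ]
Rule 1: /i/ after nasal /ŋ/ → [ĩ]
Rule 1: /u/ after nasal /ŋ/ → [ũ]
After rule 1: mũŋĩŋũf
Rule 2: no segment meets the rule's conditions; no change.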